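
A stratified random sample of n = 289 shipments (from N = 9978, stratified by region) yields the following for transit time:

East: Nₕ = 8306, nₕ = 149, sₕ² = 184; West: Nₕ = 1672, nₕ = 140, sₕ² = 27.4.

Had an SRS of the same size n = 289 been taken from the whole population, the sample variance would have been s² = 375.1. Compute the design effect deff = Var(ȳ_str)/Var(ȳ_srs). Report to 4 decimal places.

0.6708

Var(ȳ_str) = Σ Wₕ²(1−fₕ)sₕ²/nₕ with Wₕ = Nₕ/9978:
  East: (8306/9978)²·(1−149/8306)·184/149 = 0.84036304
  West: (1672/9978)²·(1−140/1672)·27.4/140 = 0.0050353605
  → Var(ȳ_str) = 0.8453984.
Var(ȳ_srs) = (1 − 289/9978)·375.1/289 = 1.2603312.
deff = 0.8453984 / 1.2603312 = 0.6708.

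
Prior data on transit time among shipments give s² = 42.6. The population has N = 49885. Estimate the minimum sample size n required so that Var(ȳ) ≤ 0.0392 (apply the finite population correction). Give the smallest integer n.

Without fpc, n₀ = s²/D = 42.6/0.0392 = 1086.7347.
With fpc, (1 − n/N)·s²/n ≤ D requires n ≥ n₀/(1 + n₀/N) = 1086.7347/(1 + 1086.7347/49885) = 1063.5651.
Rounding up, n = 1064.

1064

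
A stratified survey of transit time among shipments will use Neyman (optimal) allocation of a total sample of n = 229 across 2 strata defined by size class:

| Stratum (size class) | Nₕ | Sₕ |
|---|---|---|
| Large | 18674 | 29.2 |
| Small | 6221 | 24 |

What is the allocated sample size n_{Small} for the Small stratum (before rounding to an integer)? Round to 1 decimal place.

49.2

Neyman allocation: nₕ = n·NₕSₕ / Σⱼ NⱼSⱼ.
Σ NⱼSⱼ = 18674·29.2 + 6221·24 = 694584.8.
n_{Small} = 229·6221·24 / 694584.8 = 49.2.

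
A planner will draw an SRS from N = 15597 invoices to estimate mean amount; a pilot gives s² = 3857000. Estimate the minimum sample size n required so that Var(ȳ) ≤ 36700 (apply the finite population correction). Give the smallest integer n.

105

Without fpc, n₀ = s²/D = 3857000/36700 = 105.0954.
With fpc, (1 − n/N)·s²/n ≤ D requires n ≥ n₀/(1 + n₀/N) = 105.0954/(1 + 105.0954/15597) = 104.3920.
Rounding up, n = 105.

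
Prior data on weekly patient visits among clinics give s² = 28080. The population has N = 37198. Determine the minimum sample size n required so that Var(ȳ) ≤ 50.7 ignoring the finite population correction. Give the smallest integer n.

Without fpc, n₀ = s²/D = 28080/50.7 = 553.8462.
Rounding up, n = 554.

554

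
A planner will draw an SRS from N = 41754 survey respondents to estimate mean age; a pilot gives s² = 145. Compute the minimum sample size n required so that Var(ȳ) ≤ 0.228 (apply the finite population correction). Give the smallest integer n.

Without fpc, n₀ = s²/D = 145/0.228 = 635.9649.
With fpc, (1 − n/N)·s²/n ≤ D requires n ≥ n₀/(1 + n₀/N) = 635.9649/(1 + 635.9649/41754) = 626.4237.
Rounding up, n = 627.

627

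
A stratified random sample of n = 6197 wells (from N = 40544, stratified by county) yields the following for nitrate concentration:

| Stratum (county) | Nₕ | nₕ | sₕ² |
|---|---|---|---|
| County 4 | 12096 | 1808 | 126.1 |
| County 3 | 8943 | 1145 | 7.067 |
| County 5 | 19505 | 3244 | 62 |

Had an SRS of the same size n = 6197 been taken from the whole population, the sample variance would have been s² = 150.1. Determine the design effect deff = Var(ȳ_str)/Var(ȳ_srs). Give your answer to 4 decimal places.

Var(ȳ_str) = Σ Wₕ²(1−fₕ)sₕ²/nₕ with Wₕ = Nₕ/40544:
  County 4: (12096/40544)²·(1−1808/12096)·126.1/1808 = 0.0052800278
  County 3: (8943/40544)²·(1−1145/8943)·7.067/1145 = 2.6184415 × 10^-4
  County 5: (19505/40544)²·(1−3244/19505)·62/3244 = 0.0036876599
  → Var(ȳ_str) = 0.0092295319.
Var(ȳ_srs) = (1 − 6197/40544)·150.1/6197 = 0.020519247.
deff = 0.0092295319 / 0.020519247 = 0.4498.

0.4498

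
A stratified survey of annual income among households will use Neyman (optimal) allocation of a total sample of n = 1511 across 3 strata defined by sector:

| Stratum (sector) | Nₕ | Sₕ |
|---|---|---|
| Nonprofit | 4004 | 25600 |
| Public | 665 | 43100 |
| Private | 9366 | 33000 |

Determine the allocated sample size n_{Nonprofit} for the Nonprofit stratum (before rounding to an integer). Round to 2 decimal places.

Neyman allocation: nₕ = n·NₕSₕ / Σⱼ NⱼSⱼ.
Σ NⱼSⱼ = 4004·25600 + 665·43100 + 9366·33000 = 4.402419 × 10^8.
n_{Nonprofit} = 1511·4004·25600 / (4.402419 × 10^8) = 351.81.

351.81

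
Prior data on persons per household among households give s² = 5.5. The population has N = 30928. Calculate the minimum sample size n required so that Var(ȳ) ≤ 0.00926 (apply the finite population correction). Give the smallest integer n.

Without fpc, n₀ = s²/D = 5.5/0.00926 = 593.9525.
With fpc, (1 − n/N)·s²/n ≤ D requires n ≥ n₀/(1 + n₀/N) = 593.9525/(1 + 593.9525/30928) = 582.7609.
Rounding up, n = 583.

583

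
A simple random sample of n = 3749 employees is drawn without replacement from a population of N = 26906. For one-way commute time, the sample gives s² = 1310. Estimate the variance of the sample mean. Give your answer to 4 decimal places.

0.3007

Under SRS without replacement, Var(ȳ) = (1 − f)·s²/n with f = n/N = 3749/26906 = 0.13933695.
Var(ȳ) = (1 − 0.13933695)·1310/3749 = 0.86066305·0.34942651 = 0.30073849.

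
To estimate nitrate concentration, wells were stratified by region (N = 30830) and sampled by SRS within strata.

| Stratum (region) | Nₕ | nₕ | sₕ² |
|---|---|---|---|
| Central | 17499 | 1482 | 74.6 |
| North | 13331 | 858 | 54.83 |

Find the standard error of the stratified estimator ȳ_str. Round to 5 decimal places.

0.16132

Var(ȳ_str) = Σₕ Wₕ²(1 − fₕ)sₕ²/nₕ with Wₕ = Nₕ/N, N = 30830.
Central: Wₕ = 0.56759650; term = 0.56759650²·(1 − 0.08469055)·74.6/1482 = 0.014843557.
North: Wₕ = 0.43240350; term = 0.43240350²·(1 − 0.06436126)·54.83/858 = 0.011179376.
Sum = 0.026022933.
SE = √(0.026022933) = 0.16132.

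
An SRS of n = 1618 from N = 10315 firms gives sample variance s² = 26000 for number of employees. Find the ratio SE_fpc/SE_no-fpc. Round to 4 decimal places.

0.9182

f = n/N = 1618/10315 = 0.15685894.
SE_no-fpc = √(s²/n) = 4.0086433; SE_fpc = √((1−f)s²/n) = 3.680845.
Ratio = √(1−f) = 0.91822713.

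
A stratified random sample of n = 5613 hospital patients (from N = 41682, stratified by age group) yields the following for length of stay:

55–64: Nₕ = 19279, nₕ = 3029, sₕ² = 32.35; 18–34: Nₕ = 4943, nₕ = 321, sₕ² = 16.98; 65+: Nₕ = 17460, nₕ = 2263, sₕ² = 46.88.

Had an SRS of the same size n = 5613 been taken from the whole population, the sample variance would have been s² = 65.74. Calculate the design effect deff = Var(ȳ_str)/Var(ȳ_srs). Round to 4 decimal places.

0.5708

Var(ȳ_str) = Σ Wₕ²(1−fₕ)sₕ²/nₕ with Wₕ = Nₕ/41682:
  55–64: (19279/41682)²·(1−3029/19279)·32.35/3029 = 0.0019258204
  18–34: (4943/41682)²·(1−321/4943)·16.98/321 = 6.9559445 × 10^-4
  65+: (17460/41682)²·(1−2263/17460)·46.88/2263 = 0.0031637929
  → Var(ȳ_str) = 0.0057852078.
Var(ȳ_srs) = (1 − 5613/41682)·65.74/5613 = 0.010134917.
deff = 0.0057852078 / 0.010134917 = 0.5708.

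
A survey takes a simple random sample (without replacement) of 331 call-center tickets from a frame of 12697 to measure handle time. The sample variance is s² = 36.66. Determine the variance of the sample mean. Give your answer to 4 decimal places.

Under SRS without replacement, Var(ȳ) = (1 − f)·s²/n with f = n/N = 331/12697 = 0.02606915.
Var(ȳ) = (1 − 0.02606915)·36.66/331 = 0.97393085·0.11075529 = 0.10786799.

0.1079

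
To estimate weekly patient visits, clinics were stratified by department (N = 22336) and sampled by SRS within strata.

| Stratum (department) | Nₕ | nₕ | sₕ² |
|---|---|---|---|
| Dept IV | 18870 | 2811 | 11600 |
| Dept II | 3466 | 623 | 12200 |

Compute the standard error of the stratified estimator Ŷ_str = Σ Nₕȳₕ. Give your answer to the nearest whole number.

Var(Ŷ_str) = Σₕ Nₕ²(1 − fₕ)sₕ²/nₕ.
Dept IV: 18870²·(1 − 2811/18870)·11600/2811 = 1.2505111 × 10^9.
Dept II: 3466²·(1 − 623/3466)·12200/623 = 1.929644 × 10^8.
Sum = 1.4434755 × 10^9.
SE = √(1.4434755 × 10^9) = 37993.

37993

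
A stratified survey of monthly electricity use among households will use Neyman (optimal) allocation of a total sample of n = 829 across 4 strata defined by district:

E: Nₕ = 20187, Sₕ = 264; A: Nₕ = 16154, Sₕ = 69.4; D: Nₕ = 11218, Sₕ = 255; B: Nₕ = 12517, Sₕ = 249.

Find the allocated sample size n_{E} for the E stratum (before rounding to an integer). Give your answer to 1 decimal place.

Neyman allocation: nₕ = n·NₕSₕ / Σⱼ NⱼSⱼ.
Σ NⱼSⱼ = 20187·264 + 16154·69.4 + 11218·255 + 12517·249 = 1.2427779 × 10^7.
n_{E} = 829·20187·264 / (1.2427779 × 10^7) = 355.5.

355.5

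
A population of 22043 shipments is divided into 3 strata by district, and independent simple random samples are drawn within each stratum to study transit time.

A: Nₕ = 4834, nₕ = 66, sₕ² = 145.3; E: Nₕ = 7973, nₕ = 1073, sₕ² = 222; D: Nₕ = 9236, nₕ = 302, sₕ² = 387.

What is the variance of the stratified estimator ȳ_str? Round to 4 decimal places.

0.3455

Var(ȳ_str) = Σₕ Wₕ²(1 − fₕ)sₕ²/nₕ with Wₕ = Nₕ/N, N = 22043.
A: Wₕ = 0.21929864; term = 0.21929864²·(1 − 0.01365329)·145.3/66 = 0.10442949.
E: Wₕ = 0.36170213; term = 0.36170213²·(1 − 0.13457920)·222/1073 = 0.023425168.
D: Wₕ = 0.41899923; term = 0.41899923²·(1 − 0.03269814)·387/302 = 0.21761684.
Sum = 0.3454715.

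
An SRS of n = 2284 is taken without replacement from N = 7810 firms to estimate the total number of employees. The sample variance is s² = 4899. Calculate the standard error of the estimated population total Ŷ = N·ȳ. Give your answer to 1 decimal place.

Var(Ŷ) = N²·Var(ȳ) = N²·(1 − n/N)·s²/n.
f = 2284/7810 = 0.29244558; Var(ȳ) = 0.70755442·4899/2284 = 1.5176485.
Var(Ŷ) = 7810² · 1.5176485 = 9.257064 × 10^7.
SE(Ŷ) = √(9.257064 × 10^7) = 9621.4.

9621.4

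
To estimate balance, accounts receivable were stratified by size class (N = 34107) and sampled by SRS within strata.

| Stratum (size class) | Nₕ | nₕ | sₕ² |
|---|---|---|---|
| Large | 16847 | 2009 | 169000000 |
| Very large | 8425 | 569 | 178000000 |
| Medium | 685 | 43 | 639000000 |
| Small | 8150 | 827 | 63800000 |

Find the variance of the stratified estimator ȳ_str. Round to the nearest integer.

45451

Var(ȳ_str) = Σₕ Wₕ²(1 − fₕ)sₕ²/nₕ with Wₕ = Nₕ/N, N = 34107.
Large: Wₕ = 0.49394552; term = 0.49394552²·(1 − 0.11924972)·169000000/2009 = 18076.638.
Very large: Wₕ = 0.24701674; term = 0.24701674²·(1 − 0.06753709)·178000000/569 = 17798.856.
Medium: Wₕ = 0.02008385; term = 0.02008385²·(1 − 0.06277372)·639000000/43 = 5617.8606.
Small: Wₕ = 0.23895388; term = 0.23895388²·(1 − 0.10147239)·63800000/827 = 3957.9907.
Sum = 45451.345.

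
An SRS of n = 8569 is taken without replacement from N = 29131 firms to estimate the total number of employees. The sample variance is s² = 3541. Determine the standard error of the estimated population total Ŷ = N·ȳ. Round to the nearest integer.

15733

Var(Ŷ) = N²·Var(ȳ) = N²·(1 − n/N)·s²/n.
f = 8569/29131 = 0.29415399; Var(ȳ) = 0.70584601·3541/8569 = 0.29167939.
Var(Ŷ) = 29131² · 0.29167939 = 2.4752355 × 10^8.
SE(Ŷ) = √(2.4752355 × 10^8) = 15733.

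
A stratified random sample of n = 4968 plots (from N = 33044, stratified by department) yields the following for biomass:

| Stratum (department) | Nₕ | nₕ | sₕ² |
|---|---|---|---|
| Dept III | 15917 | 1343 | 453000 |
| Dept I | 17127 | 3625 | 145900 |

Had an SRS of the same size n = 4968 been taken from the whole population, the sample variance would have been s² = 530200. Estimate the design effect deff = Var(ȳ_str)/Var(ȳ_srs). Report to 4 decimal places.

Var(ȳ_str) = Σ Wₕ²(1−fₕ)sₕ²/nₕ with Wₕ = Nₕ/33044:
  Dept III: (15917/33044)²·(1−1343/15917)·453000/1343 = 71.660023
  Dept I: (17127/33044)²·(1−3625/17127)·145900/3625 = 8.523961
  → Var(ȳ_str) = 80.183984.
Var(ȳ_srs) = (1 − 4968/33044)·530200/4968 = 90.677754.
deff = 80.183984 / 90.677754 = 0.8843.

0.8843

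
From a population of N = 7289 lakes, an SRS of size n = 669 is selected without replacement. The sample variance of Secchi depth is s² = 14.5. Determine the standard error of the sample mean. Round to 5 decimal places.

Under SRS without replacement, Var(ȳ) = (1 − f)·s²/n with f = n/N = 669/7289 = 0.09178214.
Var(ȳ) = (1 − 0.09178214)·14.5/669 = 0.90821786·0.021674141 = 0.019684842.
SE(ȳ) = √(0.019684842) = 0.14030.

0.14030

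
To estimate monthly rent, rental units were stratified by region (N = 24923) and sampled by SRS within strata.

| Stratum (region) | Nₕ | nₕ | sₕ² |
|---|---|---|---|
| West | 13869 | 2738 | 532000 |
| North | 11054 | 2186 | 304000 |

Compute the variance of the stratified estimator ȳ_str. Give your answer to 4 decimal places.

Var(ȳ_str) = Σₕ Wₕ²(1 − fₕ)sₕ²/nₕ with Wₕ = Nₕ/N, N = 24923.
West: Wₕ = 0.55647394; term = 0.55647394²·(1 − 0.19741870)·532000/2738 = 48.289964.
North: Wₕ = 0.44352606; term = 0.44352606²·(1 − 0.19775647)·304000/2186 = 21.946635.
Sum = 70.236599.

70.2366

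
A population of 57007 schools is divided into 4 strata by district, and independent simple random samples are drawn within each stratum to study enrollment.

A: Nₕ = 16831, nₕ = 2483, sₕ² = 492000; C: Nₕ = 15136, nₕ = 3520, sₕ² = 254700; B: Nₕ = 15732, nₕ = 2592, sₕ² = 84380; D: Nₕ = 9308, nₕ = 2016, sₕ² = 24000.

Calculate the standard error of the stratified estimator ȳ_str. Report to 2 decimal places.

Var(ȳ_str) = Σₕ Wₕ²(1 − fₕ)sₕ²/nₕ with Wₕ = Nₕ/N, N = 57007.
A: Wₕ = 0.29524444; term = 0.29524444²·(1 − 0.14752540)·492000/2483 = 14.724254.
C: Wₕ = 0.26551125; term = 0.26551125²·(1 − 0.23255814)·254700/3520 = 3.9146923.
B: Wₕ = 0.27596611; term = 0.27596611²·(1 − 0.16475973)·84380/2592 = 2.070749.
D: Wₕ = 0.16327819; term = 0.16327819²·(1 − 0.21658788)·24000/2016 = 0.24863793.
Sum = 20.958333.
SE = √(20.958333) = 4.58.

4.58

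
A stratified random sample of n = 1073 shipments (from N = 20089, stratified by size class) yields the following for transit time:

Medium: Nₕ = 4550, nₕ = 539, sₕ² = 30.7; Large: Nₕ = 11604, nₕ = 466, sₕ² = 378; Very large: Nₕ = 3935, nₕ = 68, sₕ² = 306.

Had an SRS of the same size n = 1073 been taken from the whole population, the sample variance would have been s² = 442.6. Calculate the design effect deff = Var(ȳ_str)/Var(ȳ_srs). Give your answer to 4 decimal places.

1.1065

Var(ȳ_str) = Σ Wₕ²(1−fₕ)sₕ²/nₕ with Wₕ = Nₕ/20089:
  Medium: (4550/20089)²·(1−539/4550)·30.7/539 = 0.0025757104
  Large: (11604/20089)²·(1−466/11604)·378/466 = 0.25977908
  Very large: (3935/20089)²·(1−68/3935)·306/68 = 0.1696738
  → Var(ȳ_str) = 0.43202859.
Var(ȳ_srs) = (1 − 1073/20089)·442.6/1073 = 0.39045639.
deff = 0.43202859 / 0.39045639 = 1.1065.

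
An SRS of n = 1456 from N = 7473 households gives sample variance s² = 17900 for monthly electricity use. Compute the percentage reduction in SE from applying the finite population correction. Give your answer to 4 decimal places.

f = n/N = 1456/7473 = 0.19483474.
SE_no-fpc = √(s²/n) = 3.5062738; SE_fpc = √((1−f)s²/n) = 3.1462146.
Ratio = √(1−f) = 0.89731001. Reduction = 100·(1 − 0.89731001) = 10.2690%.

10.2690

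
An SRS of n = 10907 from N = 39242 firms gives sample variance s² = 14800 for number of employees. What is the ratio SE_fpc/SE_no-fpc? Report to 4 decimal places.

f = n/N = 10907/39242 = 0.27794200.
SE_no-fpc = √(s²/n) = 1.164872; SE_fpc = √((1−f)s²/n) = 0.98983827.
Ratio = √(1−f) = 0.84973996.

0.8497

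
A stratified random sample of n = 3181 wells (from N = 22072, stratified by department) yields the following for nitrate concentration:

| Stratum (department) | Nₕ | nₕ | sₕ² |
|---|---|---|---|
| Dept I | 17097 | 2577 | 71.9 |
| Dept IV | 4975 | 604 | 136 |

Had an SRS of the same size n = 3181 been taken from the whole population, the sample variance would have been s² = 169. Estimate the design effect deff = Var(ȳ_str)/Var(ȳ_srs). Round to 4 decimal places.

Var(ȳ_str) = Σ Wₕ²(1−fₕ)sₕ²/nₕ with Wₕ = Nₕ/22072:
  Dept I: (17097/22072)²·(1−2577/17097)·71.9/2577 = 0.014217316
  Dept IV: (4975/22072)²·(1−604/4975)·136/604 = 0.010050612
  → Var(ȳ_str) = 0.024267928.
Var(ȳ_srs) = (1 − 3181/22072)·169/3181 = 0.045471187.
deff = 0.024267928 / 0.045471187 = 0.5337.

0.5337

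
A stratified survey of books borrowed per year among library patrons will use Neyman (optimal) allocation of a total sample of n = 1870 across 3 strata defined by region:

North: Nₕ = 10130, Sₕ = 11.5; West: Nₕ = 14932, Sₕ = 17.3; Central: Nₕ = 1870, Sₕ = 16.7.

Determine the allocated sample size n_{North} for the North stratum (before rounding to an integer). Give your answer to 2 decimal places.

536.50

Neyman allocation: nₕ = n·NₕSₕ / Σⱼ NⱼSⱼ.
Σ NⱼSⱼ = 10130·11.5 + 14932·17.3 + 1870·16.7 = 406047.6.
n_{North} = 1870·10130·11.5 / 406047.6 = 536.50.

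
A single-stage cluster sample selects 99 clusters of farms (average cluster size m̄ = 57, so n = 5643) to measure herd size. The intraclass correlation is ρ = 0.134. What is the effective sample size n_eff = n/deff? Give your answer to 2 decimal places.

deff = 1 + (57 − 1)·0.134 = 1 + 7.504 = 8.504.
n_eff = 5643 / 8.504 = 663.57.

663.57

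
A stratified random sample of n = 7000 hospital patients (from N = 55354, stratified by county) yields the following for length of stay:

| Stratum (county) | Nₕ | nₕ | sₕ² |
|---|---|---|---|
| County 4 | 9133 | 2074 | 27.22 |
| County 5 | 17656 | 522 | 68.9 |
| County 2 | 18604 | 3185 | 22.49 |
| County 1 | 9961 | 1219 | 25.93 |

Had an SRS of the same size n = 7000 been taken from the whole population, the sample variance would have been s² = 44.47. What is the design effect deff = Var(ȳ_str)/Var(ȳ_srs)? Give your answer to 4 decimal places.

2.6261

Var(ȳ_str) = Σ Wₕ²(1−fₕ)sₕ²/nₕ with Wₕ = Nₕ/55354:
  County 4: (9133/55354)²·(1−2074/9133)·27.22/2074 = 2.7614551 × 10^-4
  County 5: (17656/55354)²·(1−522/17656)·68.9/522 = 0.013031721
  County 2: (18604/55354)²·(1−3185/18604)·22.49/3185 = 6.6106557 × 10^-4
  County 1: (9961/55354)²·(1−1219/9961)·25.93/1219 = 6.0452537 × 10^-4
  → Var(ȳ_str) = 0.014573457.
Var(ȳ_srs) = (1 − 7000/55354)·44.47/7000 = 0.0055494825.
deff = 0.014573457 / 0.0055494825 = 2.6261.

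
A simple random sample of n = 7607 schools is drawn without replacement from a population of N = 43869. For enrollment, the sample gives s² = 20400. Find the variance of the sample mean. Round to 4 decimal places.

2.2167

Under SRS without replacement, Var(ȳ) = (1 − f)·s²/n with f = n/N = 7607/43869 = 0.17340263.
Var(ȳ) = (1 − 0.17340263)·20400/7607 = 0.82659737·2.6817405 = 2.2167196.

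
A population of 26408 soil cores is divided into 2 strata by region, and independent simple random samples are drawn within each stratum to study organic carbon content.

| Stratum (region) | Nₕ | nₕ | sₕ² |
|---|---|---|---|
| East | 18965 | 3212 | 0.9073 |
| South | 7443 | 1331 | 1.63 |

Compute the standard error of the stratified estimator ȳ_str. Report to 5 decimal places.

0.01417

Var(ȳ_str) = Σₕ Wₕ²(1 − fₕ)sₕ²/nₕ with Wₕ = Nₕ/N, N = 26408.
East: Wₕ = 0.71815359; term = 0.71815359²·(1 − 0.16936462)·0.9073/3212 = 1.2100978 × 10^-4.
South: Wₕ = 0.28184641; term = 0.28184641²·(1 − 0.17882574)·1.63/1331 = 7.9885856 × 10^-5.
Sum = 2.0089564 × 10^-4.
SE = √(2.0089564 × 10^-4) = 0.01417.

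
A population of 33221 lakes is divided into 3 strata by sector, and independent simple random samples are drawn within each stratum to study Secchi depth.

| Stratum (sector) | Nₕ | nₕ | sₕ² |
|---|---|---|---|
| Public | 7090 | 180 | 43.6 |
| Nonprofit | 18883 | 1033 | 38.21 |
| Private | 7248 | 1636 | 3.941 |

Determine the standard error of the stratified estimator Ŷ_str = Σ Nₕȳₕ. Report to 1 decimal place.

Var(Ŷ_str) = Σₕ Nₕ²(1 − fₕ)sₕ²/nₕ.
Public: 7090²·(1 − 180/7090)·43.6/180 = 1.1866927 × 10^7.
Nonprofit: 18883²·(1 − 1033/18883)·38.21/1033 = 1.2467688 × 10^7.
Private: 7248²·(1 − 1636/7248)·3.941/1636 = 97984.861.
Sum = 2.44326 × 10^7.
SE = √(2.44326 × 10^7) = 4942.9.

4942.9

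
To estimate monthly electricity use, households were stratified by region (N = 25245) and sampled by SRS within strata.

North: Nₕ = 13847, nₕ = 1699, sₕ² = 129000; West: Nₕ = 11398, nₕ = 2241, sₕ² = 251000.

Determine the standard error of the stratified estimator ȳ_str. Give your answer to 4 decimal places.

6.1954

Var(ȳ_str) = Σₕ Wₕ²(1 − fₕ)sₕ²/nₕ with Wₕ = Nₕ/N, N = 25245.
North: Wₕ = 0.54850465; term = 0.54850465²·(1 − 0.12269806)·129000/1699 = 20.040385.
West: Wₕ = 0.45149535; term = 0.45149535²·(1 − 0.19661344)·251000/2241 = 18.342688.
Sum = 38.383073.
SE = √(38.383073) = 6.1954.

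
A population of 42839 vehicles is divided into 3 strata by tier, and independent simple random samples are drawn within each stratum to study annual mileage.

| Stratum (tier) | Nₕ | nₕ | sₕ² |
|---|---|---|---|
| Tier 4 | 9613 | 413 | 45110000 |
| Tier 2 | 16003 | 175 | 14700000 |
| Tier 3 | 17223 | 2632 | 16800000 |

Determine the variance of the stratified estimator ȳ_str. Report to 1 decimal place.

Var(ȳ_str) = Σₕ Wₕ²(1 − fₕ)sₕ²/nₕ with Wₕ = Nₕ/N, N = 42839.
Tier 4: Wₕ = 0.22439833; term = 0.22439833²·(1 − 0.04296265)·45110000/413 = 5263.6972.
Tier 2: Wₕ = 0.37356147; term = 0.37356147²·(1 − 0.01093545)·14700000/175 = 11593.861.
Tier 3: Wₕ = 0.40204020; term = 0.40204020²·(1 − 0.15281890)·16800000/2632 = 874.05469.
Sum = 17731.613.

17731.6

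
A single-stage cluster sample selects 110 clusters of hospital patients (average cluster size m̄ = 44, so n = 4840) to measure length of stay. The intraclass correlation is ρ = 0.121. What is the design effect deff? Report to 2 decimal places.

6.20

deff = 1 + (44 − 1)·0.121 = 1 + 5.203 = 6.203.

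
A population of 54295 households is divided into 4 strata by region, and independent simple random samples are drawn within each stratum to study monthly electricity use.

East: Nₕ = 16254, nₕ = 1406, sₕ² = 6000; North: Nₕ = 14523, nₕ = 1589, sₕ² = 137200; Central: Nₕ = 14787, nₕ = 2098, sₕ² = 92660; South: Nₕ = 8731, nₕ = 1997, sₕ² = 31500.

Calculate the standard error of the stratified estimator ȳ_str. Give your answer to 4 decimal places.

2.9961

Var(ȳ_str) = Σₕ Wₕ²(1 − fₕ)sₕ²/nₕ with Wₕ = Nₕ/N, N = 54295.
East: Wₕ = 0.29936458; term = 0.29936458²·(1 − 0.08650178)·6000/1406 = 0.34936104.
North: Wₕ = 0.26748319; term = 0.26748319²·(1 − 0.10941266)·137200/1589 = 5.5017358.
Central: Wₕ = 0.27234552; term = 0.27234552²·(1 − 0.14188138)·92660/2098 = 2.8110891.
South: Wₕ = 0.16080670; term = 0.16080670²·(1 − 0.22872523)·31500/1997 = 0.31459362.
Sum = 8.9767796.
SE = √(8.9767796) = 2.9961.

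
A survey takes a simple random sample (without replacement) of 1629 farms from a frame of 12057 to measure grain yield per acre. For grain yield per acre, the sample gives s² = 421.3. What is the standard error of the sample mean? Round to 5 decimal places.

0.47295

Under SRS without replacement, Var(ȳ) = (1 − f)·s²/n with f = n/N = 1629/12057 = 0.13510824.
Var(ȳ) = (1 − 0.13510824)·421.3/1629 = 0.86489176·0.25862492 = 0.22368257.
SE(ȳ) = √(0.22368257) = 0.47295.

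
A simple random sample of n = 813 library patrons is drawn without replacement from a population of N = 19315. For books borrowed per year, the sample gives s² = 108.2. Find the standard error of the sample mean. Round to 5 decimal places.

0.35705

Under SRS without replacement, Var(ȳ) = (1 − f)·s²/n with f = n/N = 813/19315 = 0.04209164.
Var(ȳ) = (1 − 0.04209164)·108.2/813 = 0.95790836·0.13308733 = 0.12748547.
SE(ȳ) = √(0.12748547) = 0.35705.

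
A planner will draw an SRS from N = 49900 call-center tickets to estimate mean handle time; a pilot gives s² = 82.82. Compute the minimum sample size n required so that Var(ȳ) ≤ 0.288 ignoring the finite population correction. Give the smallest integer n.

Without fpc, n₀ = s²/D = 82.82/0.288 = 287.5694.
Rounding up, n = 288.

288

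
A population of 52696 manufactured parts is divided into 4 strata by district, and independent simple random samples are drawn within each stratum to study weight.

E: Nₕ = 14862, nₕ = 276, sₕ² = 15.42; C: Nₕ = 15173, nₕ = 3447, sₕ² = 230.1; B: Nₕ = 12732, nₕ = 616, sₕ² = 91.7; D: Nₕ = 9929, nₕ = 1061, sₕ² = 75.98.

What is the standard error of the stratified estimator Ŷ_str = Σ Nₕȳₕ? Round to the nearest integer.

Var(Ŷ_str) = Σₕ Nₕ²(1 − fₕ)sₕ²/nₕ.
E: 14862²·(1 − 276/14862)·15.42/276 = 1.2111244 × 10^7.
C: 15173²·(1 − 3447/15173)·230.1/3447 = 1.1876725 × 10^7.
B: 12732²·(1 − 616/12732)·91.7/616 = 2.296384 × 10^7.
D: 9929²·(1 − 1061/9929)·75.98/1061 = 6.3054357 × 10^6.
Sum = 5.3257245 × 10^7.
SE = √(5.3257245 × 10^7) = 7298.

7298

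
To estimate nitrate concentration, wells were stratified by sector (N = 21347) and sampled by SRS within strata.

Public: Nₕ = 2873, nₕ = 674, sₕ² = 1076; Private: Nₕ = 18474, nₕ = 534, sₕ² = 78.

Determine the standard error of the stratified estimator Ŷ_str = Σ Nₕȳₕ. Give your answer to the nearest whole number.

Var(Ŷ_str) = Σₕ Nₕ²(1 − fₕ)sₕ²/nₕ.
Public: 2873²·(1 − 674/2873)·1076/674 = 1.0085867 × 10^7.
Private: 18474²·(1 − 534/18474)·78/534 = 4.8410183 × 10^7.
Sum = 5.849605 × 10^7.
SE = √(5.849605 × 10^7) = 7648.

7648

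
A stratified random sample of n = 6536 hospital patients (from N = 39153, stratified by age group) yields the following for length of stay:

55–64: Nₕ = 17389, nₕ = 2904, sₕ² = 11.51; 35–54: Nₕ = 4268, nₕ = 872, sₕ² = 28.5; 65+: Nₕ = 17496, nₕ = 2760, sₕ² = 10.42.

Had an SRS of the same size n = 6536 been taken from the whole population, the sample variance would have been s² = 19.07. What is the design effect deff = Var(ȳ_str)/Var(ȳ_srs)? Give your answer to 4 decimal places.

Var(ȳ_str) = Σ Wₕ²(1−fₕ)sₕ²/nₕ with Wₕ = Nₕ/39153:
  55–64: (17389/39153)²·(1−2904/17389)·11.51/2904 = 6.5124099 × 10^-4
  35–54: (4268/39153)²·(1−872/4268)·28.5/872 = 3.090227 × 10^-4
  65+: (17496/39153)²·(1−2760/17496)·10.42/2760 = 6.3496082 × 10^-4
  → Var(ȳ_str) = 0.0015952245.
Var(ȳ_srs) = (1 − 6536/39153)·19.07/6536 = 0.0024306231.
deff = 0.0015952245 / 0.0024306231 = 0.6563.

0.6563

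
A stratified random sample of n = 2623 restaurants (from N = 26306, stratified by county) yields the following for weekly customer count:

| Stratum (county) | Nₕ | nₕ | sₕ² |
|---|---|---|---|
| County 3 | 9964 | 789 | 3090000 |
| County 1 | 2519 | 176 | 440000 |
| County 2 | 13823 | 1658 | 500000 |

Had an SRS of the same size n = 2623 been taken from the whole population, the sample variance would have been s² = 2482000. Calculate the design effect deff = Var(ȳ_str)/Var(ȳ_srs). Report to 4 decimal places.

0.7184

Var(ȳ_str) = Σ Wₕ²(1−fₕ)sₕ²/nₕ with Wₕ = Nₕ/26306:
  County 3: (9964/26306)²·(1−789/9964)·3090000/789 = 517.38238
  County 1: (2519/26306)²·(1−176/2519)·440000/176 = 21.322142
  County 2: (13823/26306)²·(1−1658/13823)·500000/1658 = 73.280811
  → Var(ȳ_str) = 611.98533.
Var(ȳ_srs) = (1 − 2623/26306)·2482000/2623 = 851.89366.
deff = 611.98533 / 851.89366 = 0.7184.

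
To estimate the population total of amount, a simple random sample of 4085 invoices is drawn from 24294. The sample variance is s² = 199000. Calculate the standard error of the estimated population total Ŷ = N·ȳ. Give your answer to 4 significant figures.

154700

Var(Ŷ) = N²·Var(ȳ) = N²·(1 − n/N)·s²/n.
f = 4085/24294 = 0.16814851; Var(ȳ) = 0.83185149·199000/4085 = 40.523487.
Var(Ŷ) = 24294² · 40.523487 = 2.3916899 × 10^10.
SE(Ŷ) = √(2.3916899 × 10^10) = 154700.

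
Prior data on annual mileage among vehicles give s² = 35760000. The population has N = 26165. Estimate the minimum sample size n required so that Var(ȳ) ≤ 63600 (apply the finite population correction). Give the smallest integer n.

Without fpc, n₀ = s²/D = 35760000/63600 = 562.2642.
With fpc, (1 − n/N)·s²/n ≤ D requires n ≥ n₀/(1 + n₀/N) = 562.2642/(1 + 562.2642/26165) = 550.4358.
Rounding up, n = 551.

551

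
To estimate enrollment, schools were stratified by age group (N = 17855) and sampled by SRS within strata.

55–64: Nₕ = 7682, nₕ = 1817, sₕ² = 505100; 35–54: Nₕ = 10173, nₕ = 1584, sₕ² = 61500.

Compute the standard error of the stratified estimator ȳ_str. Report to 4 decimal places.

Var(ȳ_str) = Σₕ Wₕ²(1 − fₕ)sₕ²/nₕ with Wₕ = Nₕ/N, N = 17855.
55–64: Wₕ = 0.43024363; term = 0.43024363²·(1 − 0.23652695)·505100/1817 = 39.286655.
35–54: Wₕ = 0.56975637; term = 0.56975637²·(1 − 0.15570628)·61500/1584 = 10.641231.
Sum = 49.927886.
SE = √(49.927886) = 7.0660.

7.0660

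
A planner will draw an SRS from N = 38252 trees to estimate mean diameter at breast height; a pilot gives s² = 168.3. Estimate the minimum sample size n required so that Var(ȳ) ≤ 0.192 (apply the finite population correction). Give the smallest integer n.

Without fpc, n₀ = s²/D = 168.3/0.192 = 876.5625.
With fpc, (1 − n/N)·s²/n ≤ D requires n ≥ n₀/(1 + n₀/N) = 876.5625/(1 + 876.5625/38252) = 856.9256.
Rounding up, n = 857.

857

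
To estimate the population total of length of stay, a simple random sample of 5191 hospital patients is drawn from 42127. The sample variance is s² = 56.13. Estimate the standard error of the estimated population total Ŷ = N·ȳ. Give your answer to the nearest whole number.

Var(Ŷ) = N²·Var(ȳ) = N²·(1 − n/N)·s²/n.
f = 5191/42127 = 0.12322264; Var(ȳ) = 0.87677736·56.13/5191 = 0.0094805458.
Var(Ŷ) = 42127² · 0.0094805458 = 1.6824974 × 10^7.
SE(Ŷ) = √(1.6824974 × 10^7) = 4102.

4102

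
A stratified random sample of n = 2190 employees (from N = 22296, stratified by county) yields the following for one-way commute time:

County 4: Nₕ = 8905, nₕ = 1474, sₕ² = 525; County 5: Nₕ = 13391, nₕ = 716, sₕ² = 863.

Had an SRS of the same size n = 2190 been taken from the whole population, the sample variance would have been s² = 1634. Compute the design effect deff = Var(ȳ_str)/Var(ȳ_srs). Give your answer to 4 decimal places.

0.6821

Var(ȳ_str) = Σ Wₕ²(1−fₕ)sₕ²/nₕ with Wₕ = Nₕ/22296:
  County 4: (8905/22296)²·(1−1474/8905)·525/1474 = 0.047412089
  County 5: (13391/22296)²·(1−716/13391)·863/716 = 0.41153316
  → Var(ȳ_str) = 0.45894525.
Var(ȳ_srs) = (1 − 2190/22296)·1634/2190 = 0.67283203.
deff = 0.45894525 / 0.67283203 = 0.6821.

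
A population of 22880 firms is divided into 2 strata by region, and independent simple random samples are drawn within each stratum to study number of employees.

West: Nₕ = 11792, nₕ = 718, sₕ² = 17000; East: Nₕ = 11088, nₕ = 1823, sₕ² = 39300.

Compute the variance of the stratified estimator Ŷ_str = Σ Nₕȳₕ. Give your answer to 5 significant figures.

5.3065 × 10^9

Var(Ŷ_str) = Σₕ Nₕ²(1 − fₕ)sₕ²/nₕ.
West: 11792²·(1 − 718/11792)·17000/718 = 3.0918361 × 10^9.
East: 11088²·(1 − 1823/11088)·39300/1823 = 2.2146471 × 10^9.
Sum = 5.3064832 × 10^9.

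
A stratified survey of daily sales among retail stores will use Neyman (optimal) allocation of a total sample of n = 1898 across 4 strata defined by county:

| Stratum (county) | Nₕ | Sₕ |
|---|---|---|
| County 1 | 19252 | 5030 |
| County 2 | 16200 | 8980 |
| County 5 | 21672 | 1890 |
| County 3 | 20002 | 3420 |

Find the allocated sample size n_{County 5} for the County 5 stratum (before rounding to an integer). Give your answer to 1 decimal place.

221.1

Neyman allocation: nₕ = n·NₕSₕ / Σⱼ NⱼSⱼ.
Σ NⱼSⱼ = 19252·5030 + 16200·8980 + 21672·1890 + 20002·3420 = 3.5168048 × 10^8.
n_{County 5} = 1898·21672·1890 / (3.5168048 × 10^8) = 221.1.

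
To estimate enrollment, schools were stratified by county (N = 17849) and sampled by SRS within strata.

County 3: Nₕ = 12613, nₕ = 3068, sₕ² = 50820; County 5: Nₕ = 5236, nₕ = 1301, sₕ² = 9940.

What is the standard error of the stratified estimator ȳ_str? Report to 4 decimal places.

Var(ȳ_str) = Σₕ Wₕ²(1 − fₕ)sₕ²/nₕ with Wₕ = Nₕ/N, N = 17849.
County 3: Wₕ = 0.70665023; term = 0.70665023²·(1 − 0.24324110)·50820/3068 = 6.2595895.
County 5: Wₕ = 0.29334977; term = 0.29334977²·(1 − 0.24847212)·9940/1301 = 0.49411232.
Sum = 6.7537018.
SE = √(6.7537018) = 2.5988.

2.5988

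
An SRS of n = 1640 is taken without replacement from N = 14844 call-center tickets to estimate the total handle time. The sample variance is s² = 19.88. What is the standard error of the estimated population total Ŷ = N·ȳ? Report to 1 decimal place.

Var(Ŷ) = N²·Var(ȳ) = N²·(1 − n/N)·s²/n.
f = 1640/14844 = 0.11048235; Var(ȳ) = 0.88951765·19.88/1640 = 0.01078269.
Var(Ŷ) = 14844² · 0.01078269 = 2.3759047 × 10^6.
SE(Ŷ) = √(2.3759047 × 10^6) = 1541.4.

1541.4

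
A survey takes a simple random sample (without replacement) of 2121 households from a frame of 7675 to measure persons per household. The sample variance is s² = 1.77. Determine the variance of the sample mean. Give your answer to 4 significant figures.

Under SRS without replacement, Var(ȳ) = (1 − f)·s²/n with f = n/N = 2121/7675 = 0.27635179.
Var(ȳ) = (1 − 0.27635179)·1.77/2121 = 0.72364821·8.3451202 × 10^-4 = 6.0389313 × 10^-4.

6.039 × 10^-4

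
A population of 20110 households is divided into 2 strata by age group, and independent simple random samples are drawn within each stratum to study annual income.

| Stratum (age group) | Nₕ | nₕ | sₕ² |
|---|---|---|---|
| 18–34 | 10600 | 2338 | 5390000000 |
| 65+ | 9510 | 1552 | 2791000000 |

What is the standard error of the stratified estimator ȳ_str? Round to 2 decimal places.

Var(ȳ_str) = Σₕ Wₕ²(1 − fₕ)sₕ²/nₕ with Wₕ = Nₕ/N, N = 20110.
18–34: Wₕ = 0.52710094; term = 0.52710094²·(1 − 0.22056604)·5390000000/2338 = 499242.07.
65+: Wₕ = 0.47289906; term = 0.47289906²·(1 − 0.16319664)·2791000000/1552 = 336533.6.
Sum = 835775.67.
SE = √(835775.67) = 914.21.

914.21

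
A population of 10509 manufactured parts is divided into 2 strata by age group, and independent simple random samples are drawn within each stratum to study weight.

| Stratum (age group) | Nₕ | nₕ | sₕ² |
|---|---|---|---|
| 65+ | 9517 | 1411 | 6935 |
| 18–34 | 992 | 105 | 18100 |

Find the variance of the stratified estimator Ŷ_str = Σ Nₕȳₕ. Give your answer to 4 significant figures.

Var(Ŷ_str) = Σₕ Nₕ²(1 − fₕ)sₕ²/nₕ.
65+: 9517²·(1 − 1411/9517)·6935/1411 = 3.7916315 × 10^8.
18–34: 992²·(1 − 105/992)·18100/105 = 1.5167869 × 10^8.
Sum = 5.3084184 × 10^8.

5.308 × 10^8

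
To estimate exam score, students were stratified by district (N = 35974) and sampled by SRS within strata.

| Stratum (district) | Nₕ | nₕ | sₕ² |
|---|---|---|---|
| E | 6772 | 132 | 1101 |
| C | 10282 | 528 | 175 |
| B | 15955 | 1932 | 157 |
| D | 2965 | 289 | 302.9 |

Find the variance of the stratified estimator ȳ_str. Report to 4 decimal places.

0.3360

Var(ȳ_str) = Σₕ Wₕ²(1 − fₕ)sₕ²/nₕ with Wₕ = Nₕ/N, N = 35974.
E: Wₕ = 0.18824707; term = 0.18824707²·(1 − 0.01949203)·1101/132 = 0.28981506.
C: Wₕ = 0.28581753; term = 0.28581753²·(1 − 0.05135188)·175/528 = 0.02568544.
B: Wₕ = 0.44351476; term = 0.44351476²·(1 − 0.12109057)·157/1932 = 0.014049239.
D: Wₕ = 0.08242064; term = 0.08242064²·(1 − 0.09747049)·302.9/289 = 0.006425912.
Sum = 0.33597565.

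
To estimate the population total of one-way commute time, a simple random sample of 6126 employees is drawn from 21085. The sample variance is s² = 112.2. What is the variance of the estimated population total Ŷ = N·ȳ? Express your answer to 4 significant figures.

5.777 × 10^6

Var(Ŷ) = N²·Var(ȳ) = N²·(1 − n/N)·s²/n.
f = 6126/21085 = 0.29053830; Var(ȳ) = 0.70946170·112.2/6126 = 0.012994059.
Var(Ŷ) = 21085² · 0.012994059 = 5.7768627 × 10^6.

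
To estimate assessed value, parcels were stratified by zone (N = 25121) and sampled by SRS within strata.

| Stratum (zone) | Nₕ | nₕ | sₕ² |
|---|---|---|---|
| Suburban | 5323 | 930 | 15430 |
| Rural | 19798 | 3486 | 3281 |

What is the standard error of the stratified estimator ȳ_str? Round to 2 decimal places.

1.05

Var(ȳ_str) = Σₕ Wₕ²(1 − fₕ)sₕ²/nₕ with Wₕ = Nₕ/N, N = 25121.
Suburban: Wₕ = 0.21189443; term = 0.21189443²·(1 − 0.17471351)·15430/930 = 0.61479001.
Rural: Wₕ = 0.78810557; term = 0.78810557²·(1 − 0.17607839)·3281/3486 = 0.48165218.
Sum = 1.0964422.
SE = √(1.0964422) = 1.05.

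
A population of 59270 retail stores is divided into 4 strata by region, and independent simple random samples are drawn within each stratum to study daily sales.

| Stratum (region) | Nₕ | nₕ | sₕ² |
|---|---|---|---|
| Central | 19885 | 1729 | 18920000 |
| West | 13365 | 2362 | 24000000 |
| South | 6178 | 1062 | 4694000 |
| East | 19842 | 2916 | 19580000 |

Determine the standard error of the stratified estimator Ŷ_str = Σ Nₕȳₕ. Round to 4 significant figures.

2.800 × 10^6

Var(Ŷ_str) = Σₕ Nₕ²(1 − fₕ)sₕ²/nₕ.
Central: 19885²·(1 − 1729/19885)·18920000/1729 = 3.9506805 × 10^12.
West: 13365²·(1 − 2362/13365)·24000000/2362 = 1.4942093 × 10^12.
South: 6178²·(1 − 1062/6178)·4694000/1062 = 1.3970019 × 10^11.
East: 19842²·(1 − 2916/19842)·19580000/2916 = 2.2550956 × 10^12.
Sum = 7.8396856 × 10^12.
SE = √(7.8396856 × 10^12) = 2.800 × 10^6.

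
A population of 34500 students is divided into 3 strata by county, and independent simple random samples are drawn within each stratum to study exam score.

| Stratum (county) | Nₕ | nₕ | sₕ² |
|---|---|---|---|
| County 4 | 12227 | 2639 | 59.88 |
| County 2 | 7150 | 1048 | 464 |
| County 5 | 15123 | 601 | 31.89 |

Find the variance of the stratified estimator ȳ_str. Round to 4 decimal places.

0.0283

Var(ȳ_str) = Σₕ Wₕ²(1 − fₕ)sₕ²/nₕ with Wₕ = Nₕ/N, N = 34500.
County 4: Wₕ = 0.35440580; term = 0.35440580²·(1 − 0.21583381)·59.88/2639 = 0.0022348694.
County 2: Wₕ = 0.20724638; term = 0.20724638²·(1 − 0.14657343)·464/1048 = 0.016229187.
County 5: Wₕ = 0.43834783; term = 0.43834783²·(1 − 0.03974079)·31.89/601 = 0.0097905309.
Sum = 0.028254587.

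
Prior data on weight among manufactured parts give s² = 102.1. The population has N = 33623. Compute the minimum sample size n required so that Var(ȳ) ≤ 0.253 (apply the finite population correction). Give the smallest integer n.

399

Without fpc, n₀ = s²/D = 102.1/0.253 = 403.5573.
With fpc, (1 − n/N)·s²/n ≤ D requires n ≥ n₀/(1 + n₀/N) = 403.5573/(1 + 403.5573/33623) = 398.7711.
Rounding up, n = 399.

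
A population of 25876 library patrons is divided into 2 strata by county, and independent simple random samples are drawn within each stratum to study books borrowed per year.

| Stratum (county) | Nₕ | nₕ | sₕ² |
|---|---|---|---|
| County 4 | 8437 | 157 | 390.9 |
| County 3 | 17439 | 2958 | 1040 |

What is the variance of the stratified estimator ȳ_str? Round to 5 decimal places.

Var(ȳ_str) = Σₕ Wₕ²(1 − fₕ)sₕ²/nₕ with Wₕ = Nₕ/N, N = 25876.
County 4: Wₕ = 0.32605503; term = 0.32605503²·(1 − 0.01860851)·390.9/157 = 0.25977067.
County 3: Wₕ = 0.67394497; term = 0.67394497²·(1 − 0.16961982)·1040/2958 = 0.13260534.
Sum = 0.39237601.

0.39238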